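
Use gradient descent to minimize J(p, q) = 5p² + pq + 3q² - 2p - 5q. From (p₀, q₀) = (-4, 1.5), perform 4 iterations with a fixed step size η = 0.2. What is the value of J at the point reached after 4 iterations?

∇J = (10p + q - 2, p + 6q - 5)
Step 1: at (-4, 1.5), ∇J = (-40.5, 0) → (-4, 1.5) − 0.2·(-40.5, 0) = (4.1, 1.5)
Step 2: at (4.1, 1.5), ∇J = (40.5, 8.1) → (4.1, 1.5) − 0.2·(40.5, 8.1) = (-4, -0.12)
Step 3: at (-4, -0.12), ∇J = (-42.12, -9.72) → (-4, -0.12) − 0.2·(-42.12, -9.72) = (4.424, 1.824)
Step 4: at (4.424, 1.824), ∇J = (44.064, 10.368) → (4.424, 1.824) − 0.2·(44.064, 10.368) = (-4.3888, -0.2496)
J(-4.3888, -0.2496) = 107.61577216

107.61577216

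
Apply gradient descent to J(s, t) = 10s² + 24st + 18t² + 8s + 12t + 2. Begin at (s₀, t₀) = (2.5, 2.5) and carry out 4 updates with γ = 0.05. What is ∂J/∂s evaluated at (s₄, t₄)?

900.864

∇J = (20s + 24t + 8, 24s + 36t + 12)
Step 1: at (2.5, 2.5), ∇J = (118, 162) → (2.5, 2.5) − 0.05·(118, 162) = (-3.4, -5.6)
Step 2: at (-3.4, -5.6), ∇J = (-194.4, -271.2) → (-3.4, -5.6) − 0.05·(-194.4, -271.2) = (6.32, 7.96)
Step 3: at (6.32, 7.96), ∇J = (325.44, 450.24) → (6.32, 7.96) − 0.05·(325.44, 450.24) = (-9.952, -14.552)
Step 4: at (-9.952, -14.552), ∇J = (-540.288, -750.72) → (-9.952, -14.552) − 0.05·(-540.288, -750.72) = (17.0624, 22.984)
∂J/∂s at (17.0624, 22.984) = 900.864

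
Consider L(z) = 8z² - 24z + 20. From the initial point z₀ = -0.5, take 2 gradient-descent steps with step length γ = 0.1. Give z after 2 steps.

0.78

L′(z) = 16z - 24
z₁ = -0.5 − 0.1·(-32) = 2.7
z₂ = 2.7 − 0.1·19.2 = 0.78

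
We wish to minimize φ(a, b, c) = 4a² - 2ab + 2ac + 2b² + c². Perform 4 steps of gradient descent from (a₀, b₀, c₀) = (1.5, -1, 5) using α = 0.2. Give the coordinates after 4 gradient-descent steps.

(1.0008, -0.8784, 1.6336)

∇φ = (8a - 2b + 2c, -2a + 4b, 2a + 2c)
(a₁, b₁, c₁) = (1.5, -1, 5) − 0.2·(24, -7, 13) = (-3.3, 0.4, 2.4)
(a₂, b₂, c₂) = (-3.3, 0.4, 2.4) − 0.2·(-22.4, 8.2, -1.8) = (1.18, -1.24, 2.76)
(a₃, b₃, c₃) = (1.18, -1.24, 2.76) − 0.2·(17.44, -7.32, 7.88) = (-2.308, 0.224, 1.184)
(a₄, b₄, c₄) = (-2.308, 0.224, 1.184) − 0.2·(-16.544, 5.512, -2.248) = (1.0008, -0.8784, 1.6336)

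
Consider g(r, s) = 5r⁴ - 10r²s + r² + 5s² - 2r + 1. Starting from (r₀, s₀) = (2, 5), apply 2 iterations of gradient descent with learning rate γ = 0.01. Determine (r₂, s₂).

(1.9885456, 4.97644)

∇g = (20r³ - 20rs + 2r - 2, -10r² + 10s)
(r₁, s₁) = (2, 5) − 0.01·(-38, 10) = (2.38, 4.9)
(r₂, s₂) = (2.38, 4.9) − 0.01·(39.14544, -7.644) = (1.9885456, 4.97644)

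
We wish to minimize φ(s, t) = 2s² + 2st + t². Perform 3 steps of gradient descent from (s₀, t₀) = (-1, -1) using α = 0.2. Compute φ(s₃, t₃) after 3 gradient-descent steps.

0.014912

∇φ = (4s + 2t, 2s + 2t)
Step 1: at (-1, -1), ∇φ = (-6, -4) → (-1, -1) − 0.2·(-6, -4) = (0.2, -0.2)
Step 2: at (0.2, -0.2), ∇φ = (0.4, 0) → (0.2, -0.2) − 0.2·(0.4, 0) = (0.12, -0.2)
Step 3: at (0.12, -0.2), ∇φ = (0.08, -0.16) → (0.12, -0.2) − 0.2·(0.08, -0.16) = (0.104, -0.168)
φ(0.104, -0.168) = 0.014912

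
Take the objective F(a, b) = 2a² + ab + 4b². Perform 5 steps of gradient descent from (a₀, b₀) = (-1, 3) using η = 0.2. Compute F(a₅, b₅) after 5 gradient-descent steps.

0.384303104

∇F = (4a + b, a + 8b)
(a₁, b₁) = (-1, 3) − 0.2·(-1, 23) = (-0.8, -1.6)
(a₂, b₂) = (-0.8, -1.6) − 0.2·(-4.8, -13.6) = (0.16, 1.12)
(a₃, b₃) = (0.16, 1.12) − 0.2·(1.76, 9.12) = (-0.192, -0.704)
(a₄, b₄) = (-0.192, -0.704) − 0.2·(-1.472, -5.824) = (0.1024, 0.4608)
(a₅, b₅) = (0.1024, 0.4608) − 0.2·(0.8704, 3.7888) = (-0.07168, -0.29696)
F(-0.07168, -0.29696) = 0.384303104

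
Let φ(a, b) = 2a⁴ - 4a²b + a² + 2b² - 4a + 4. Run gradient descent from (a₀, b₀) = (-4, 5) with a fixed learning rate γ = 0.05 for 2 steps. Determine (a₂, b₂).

(-1091.4392, 46.088)

∇φ = (8a³ - 8ab + 2a - 4, -4a² + 4b)
(a₁, b₁) = (-4, 5) − 0.05·(-364, -44) = (14.2, 7.2)
(a₂, b₂) = (14.2, 7.2) − 0.05·(22112.784, -777.76) = (-1091.4392, 46.088)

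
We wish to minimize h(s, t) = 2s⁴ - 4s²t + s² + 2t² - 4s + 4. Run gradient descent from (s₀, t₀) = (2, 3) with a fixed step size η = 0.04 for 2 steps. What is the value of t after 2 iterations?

∇h = (8s³ - 8st + 2s - 4, -4s² + 4t)
(s₁, t₁) = (2, 3) − 0.04·(16, -4) = (1.36, 3.16)
(s₂, t₂) = (1.36, 3.16) − 0.04·(-15.537152, 5.2416) = (1.98148608, 2.950336)
t = 2.950336

2.950336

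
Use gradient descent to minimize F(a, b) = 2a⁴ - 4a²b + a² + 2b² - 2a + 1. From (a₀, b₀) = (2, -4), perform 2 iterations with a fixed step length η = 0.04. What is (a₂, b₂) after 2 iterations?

(10.40704, -0.6464)

∇F = (8a³ - 8ab + 2a - 2, -4a² + 4b)
Step 1: at (2, -4), ∇F = (130, -32) → (2, -4) − 0.04·(130, -32) = (-3.2, -2.72)
Step 2: at (-3.2, -2.72), ∇F = (-340.176, -51.84) → (-3.2, -2.72) − 0.04·(-340.176, -51.84) = (10.40704, -0.6464)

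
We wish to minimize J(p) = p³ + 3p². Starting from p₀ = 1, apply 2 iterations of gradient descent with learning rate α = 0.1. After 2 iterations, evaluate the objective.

J′(p) = 3p² + 6p
Step 1: J′(1) = 9; p₁ = 1 − 0.1·9 = 0.1
Step 2: J′(0.1) = 0.63; p₂ = 0.1 − 0.1·0.63 = 0.037
J(0.037) = 0.004157653

0.004157653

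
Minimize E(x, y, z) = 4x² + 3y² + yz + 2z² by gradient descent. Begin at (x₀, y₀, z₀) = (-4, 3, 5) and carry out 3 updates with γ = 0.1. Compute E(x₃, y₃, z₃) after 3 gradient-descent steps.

1.658302

∇E = (8x, 6y + z, y + 4z)
Step 1: at (-4, 3, 5), ∇E = (-32, 23, 23) → (-4, 3, 5) − 0.1·(-32, 23, 23) = (-0.8, 0.7, 2.7)
Step 2: at (-0.8, 0.7, 2.7), ∇E = (-6.4, 6.9, 11.5) → (-0.8, 0.7, 2.7) − 0.1·(-6.4, 6.9, 11.5) = (-0.16, 0.01, 1.55)
Step 3: at (-0.16, 0.01, 1.55), ∇E = (-1.28, 1.61, 6.21) → (-0.16, 0.01, 1.55) − 0.1·(-1.28, 1.61, 6.21) = (-0.032, -0.151, 0.929)
E(-0.032, -0.151, 0.929) = 1.658302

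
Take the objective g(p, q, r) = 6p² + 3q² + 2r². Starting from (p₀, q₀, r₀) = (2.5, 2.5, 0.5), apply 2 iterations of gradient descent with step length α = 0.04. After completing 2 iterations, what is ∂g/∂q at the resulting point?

8.664

∇g = (12p, 6q, 4r)
(p₁, q₁, r₁) = (2.5, 2.5, 0.5) − 0.04·(30, 15, 2) = (1.3, 1.9, 0.42)
(p₂, q₂, r₂) = (1.3, 1.9, 0.42) − 0.04·(15.6, 11.4, 1.68) = (0.676, 1.444, 0.3528)
∂g/∂q at (0.676, 1.444, 0.3528) = 8.664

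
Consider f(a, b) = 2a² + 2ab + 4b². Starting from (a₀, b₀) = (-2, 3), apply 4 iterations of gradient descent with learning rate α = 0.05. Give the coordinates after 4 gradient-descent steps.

(-1.3126, 0.7551)

∇f = (4a + 2b, 2a + 8b)
(a₁, b₁) = (-2, 3) − 0.05·(-2, 20) = (-1.9, 2)
(a₂, b₂) = (-1.9, 2) − 0.05·(-3.6, 12.2) = (-1.72, 1.39)
(a₃, b₃) = (-1.72, 1.39) − 0.05·(-4.1, 7.68) = (-1.515, 1.006)
(a₄, b₄) = (-1.515, 1.006) − 0.05·(-4.048, 5.018) = (-1.3126, 0.7551)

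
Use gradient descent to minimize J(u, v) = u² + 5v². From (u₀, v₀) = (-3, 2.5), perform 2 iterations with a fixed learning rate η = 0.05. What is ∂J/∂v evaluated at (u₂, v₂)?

∇J = (2u, 10v)
Step 1: at (-3, 2.5), ∇J = (-6, 25) → (-3, 2.5) − 0.05·(-6, 25) = (-2.7, 1.25)
Step 2: at (-2.7, 1.25), ∇J = (-5.4, 12.5) → (-2.7, 1.25) − 0.05·(-5.4, 12.5) = (-2.43, 0.625)
∂J/∂v at (-2.43, 0.625) = 6.25

6.25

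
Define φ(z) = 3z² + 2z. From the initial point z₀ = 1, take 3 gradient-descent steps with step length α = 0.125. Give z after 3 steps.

φ′(z) = 6z + 2
z₁ = 1 − 0.125·8 = 0
z₂ = 0 − 0.125·2 = -0.25
z₃ = -0.25 − 0.125·0.5 = -0.3125

-0.3125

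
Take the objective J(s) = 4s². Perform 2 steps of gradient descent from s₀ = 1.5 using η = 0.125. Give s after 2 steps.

J′(s) = 8s
s₁ = 1.5 − 0.125·12 = 0
s₂ = 0 − 0.125·0 = 0

0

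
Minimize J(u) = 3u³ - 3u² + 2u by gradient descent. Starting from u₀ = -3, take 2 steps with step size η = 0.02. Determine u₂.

J′(u) = 9u² - 6u + 2
Step 1: J′(-3) = 101; u₁ = -3 − 0.02·101 = -5.02
Step 2: J′(-5.02) = 258.9236; u₂ = -5.02 − 0.02·258.9236 = -10.198472

-10.198472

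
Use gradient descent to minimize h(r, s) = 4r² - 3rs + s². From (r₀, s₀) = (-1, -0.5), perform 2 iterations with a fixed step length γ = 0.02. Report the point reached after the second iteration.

(-0.7632, -0.5706)

∇h = (8r - 3s, -3r + 2s)
(r₁, s₁) = (-1, -0.5) − 0.02·(-6.5, 2) = (-0.87, -0.54)
(r₂, s₂) = (-0.87, -0.54) − 0.02·(-5.34, 1.53) = (-0.7632, -0.5706)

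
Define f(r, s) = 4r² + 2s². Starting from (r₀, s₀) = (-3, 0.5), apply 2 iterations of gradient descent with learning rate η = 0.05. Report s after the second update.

∇f = (8r, 4s)
(r₁, s₁) = (-3, 0.5) − 0.05·(-24, 2) = (-1.8, 0.4)
(r₂, s₂) = (-1.8, 0.4) − 0.05·(-14.4, 1.6) = (-1.08, 0.32)
s = 0.32

0.32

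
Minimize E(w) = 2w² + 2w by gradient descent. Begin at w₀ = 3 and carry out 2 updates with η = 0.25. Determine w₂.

E′(w) = 4w + 2
Step 1: E′(3) = 14; w₁ = 3 − 0.25·14 = -0.5
Step 2: E′(-0.5) = 0; w₂ = -0.5 − 0.25·0 = -0.5

-0.5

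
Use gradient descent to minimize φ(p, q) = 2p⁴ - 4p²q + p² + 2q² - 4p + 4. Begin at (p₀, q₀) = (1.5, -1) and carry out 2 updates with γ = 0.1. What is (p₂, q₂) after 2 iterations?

∇φ = (8p³ - 8pq + 2p - 4, -4p² + 4q)
(p₁, q₁) = (1.5, -1) − 0.1·(38, -13) = (-2.3, 0.3)
(p₂, q₂) = (-2.3, 0.3) − 0.1·(-100.416, -19.96) = (7.7416, 2.296)

(7.7416, 2.296)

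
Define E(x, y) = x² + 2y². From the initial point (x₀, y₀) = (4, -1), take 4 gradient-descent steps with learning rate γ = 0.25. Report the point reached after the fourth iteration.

∇E = (2x, 4y)
(x₁, y₁) = (4, -1) − 0.25·(8, -4) = (2, 0)
(x₂, y₂) = (2, 0) − 0.25·(4, 0) = (1, 0)
(x₃, y₃) = (1, 0) − 0.25·(2, 0) = (0.5, 0)
(x₄, y₄) = (0.5, 0) − 0.25·(1, 0) = (0.25, 0)

(0.25, 0)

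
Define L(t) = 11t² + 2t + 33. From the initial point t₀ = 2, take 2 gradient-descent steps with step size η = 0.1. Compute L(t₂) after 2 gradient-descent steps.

L′(t) = 22t + 2
Step 1: L′(2) = 46; t₁ = 2 − 0.1·46 = -2.6
Step 2: L′(-2.6) = -55.2; t₂ = -2.6 − 0.1·(-55.2) = 2.92
L(2.92) = 132.6304

132.6304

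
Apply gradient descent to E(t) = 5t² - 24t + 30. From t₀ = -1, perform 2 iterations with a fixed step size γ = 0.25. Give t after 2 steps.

E′(t) = 10t - 24
Step 1: E′(-1) = -34; t₁ = -1 − 0.25·(-34) = 7.5
Step 2: E′(7.5) = 51; t₂ = 7.5 − 0.25·51 = -5.25

-5.25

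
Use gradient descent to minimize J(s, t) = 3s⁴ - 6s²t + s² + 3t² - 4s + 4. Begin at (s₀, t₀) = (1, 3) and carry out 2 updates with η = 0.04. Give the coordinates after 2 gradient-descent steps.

(0.42934528, 2.913984)

∇J = (12s³ - 12st + 2s - 4, -6s² + 6t)
Step 1: at (1, 3), ∇J = (-26, 12) → (1, 3) − 0.04·(-26, 12) = (2.04, 2.52)
Step 2: at (2.04, 2.52), ∇J = (40.266368, -9.8496) → (2.04, 2.52) − 0.04·(40.266368, -9.8496) = (0.42934528, 2.913984)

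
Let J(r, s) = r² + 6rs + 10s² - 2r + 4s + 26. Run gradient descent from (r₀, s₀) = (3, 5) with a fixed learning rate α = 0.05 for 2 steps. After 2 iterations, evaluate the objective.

20.817

∇J = (2r + 6s - 2, 6r + 20s + 4)
(r₁, s₁) = (3, 5) − 0.05·(34, 122) = (1.3, -1.1)
(r₂, s₂) = (1.3, -1.1) − 0.05·(-6, -10.2) = (1.6, -0.59)
J(1.6, -0.59) = 20.817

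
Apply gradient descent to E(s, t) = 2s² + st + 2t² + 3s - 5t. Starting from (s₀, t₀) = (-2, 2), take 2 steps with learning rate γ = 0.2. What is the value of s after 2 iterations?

-1.24

∇E = (4s + t + 3, s + 4t - 5)
(s₁, t₁) = (-2, 2) − 0.2·(-3, 1) = (-1.4, 1.8)
(s₂, t₂) = (-1.4, 1.8) − 0.2·(-0.8, 0.8) = (-1.24, 1.64)
s = -1.24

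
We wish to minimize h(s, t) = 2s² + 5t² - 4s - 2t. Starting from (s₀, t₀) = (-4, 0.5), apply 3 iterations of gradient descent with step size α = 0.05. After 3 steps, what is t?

∇h = (4s - 4, 10t - 2)
(s₁, t₁) = (-4, 0.5) − 0.05·(-20, 3) = (-3, 0.35)
(s₂, t₂) = (-3, 0.35) − 0.05·(-16, 1.5) = (-2.2, 0.275)
(s₃, t₃) = (-2.2, 0.275) − 0.05·(-12.8, 0.75) = (-1.56, 0.2375)
t = 0.2375

0.2375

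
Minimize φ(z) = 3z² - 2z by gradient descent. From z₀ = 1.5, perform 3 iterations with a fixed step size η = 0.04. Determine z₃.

φ′(z) = 6z - 2
Step 1: φ′(1.5) = 7; z₁ = 1.5 − 0.04·7 = 1.22
Step 2: φ′(1.22) = 5.32; z₂ = 1.22 − 0.04·5.32 = 1.0072
Step 3: φ′(1.0072) = 4.0432; z₃ = 1.0072 − 0.04·4.0432 = 0.845472

0.845472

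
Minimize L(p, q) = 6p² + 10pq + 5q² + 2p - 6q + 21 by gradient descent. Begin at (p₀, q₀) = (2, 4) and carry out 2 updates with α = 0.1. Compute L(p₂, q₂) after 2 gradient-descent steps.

266.4464

∇L = (12p + 10q + 2, 10p + 10q - 6)
(p₁, q₁) = (2, 4) − 0.1·(66, 54) = (-4.6, -1.4)
(p₂, q₂) = (-4.6, -1.4) − 0.1·(-67.2, -66) = (2.12, 5.2)
L(2.12, 5.2) = 266.4464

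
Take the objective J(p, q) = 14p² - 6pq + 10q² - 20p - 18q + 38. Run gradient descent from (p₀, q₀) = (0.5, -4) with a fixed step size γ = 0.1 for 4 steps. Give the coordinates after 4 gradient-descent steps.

(36.8144, -19.1488)

∇J = (28p - 6q - 20, -6p + 20q - 18)
Step 1: at (0.5, -4), ∇J = (18, -101) → (0.5, -4) − 0.1·(18, -101) = (-1.3, 6.1)
Step 2: at (-1.3, 6.1), ∇J = (-93, 111.8) → (-1.3, 6.1) − 0.1·(-93, 111.8) = (8, -5.08)
Step 3: at (8, -5.08), ∇J = (234.48, -167.6) → (8, -5.08) − 0.1·(234.48, -167.6) = (-15.448, 11.68)
Step 4: at (-15.448, 11.68), ∇J = (-522.624, 308.288) → (-15.448, 11.68) − 0.1·(-522.624, 308.288) = (36.8144, -19.1488)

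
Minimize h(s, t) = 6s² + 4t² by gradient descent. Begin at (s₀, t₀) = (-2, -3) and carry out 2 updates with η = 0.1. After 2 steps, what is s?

-0.08

∇h = (12s, 8t)
(s₁, t₁) = (-2, -3) − 0.1·(-24, -24) = (0.4, -0.6)
(s₂, t₂) = (0.4, -0.6) − 0.1·(4.8, -4.8) = (-0.08, -0.12)
s = -0.08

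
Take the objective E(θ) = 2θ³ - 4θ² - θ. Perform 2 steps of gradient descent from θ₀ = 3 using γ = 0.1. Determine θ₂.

E′(θ) = 6θ² - 8θ - 1
θ₁ = 3 − 0.1·29 = 0.1
θ₂ = 0.1 − 0.1·(-1.74) = 0.274

0.274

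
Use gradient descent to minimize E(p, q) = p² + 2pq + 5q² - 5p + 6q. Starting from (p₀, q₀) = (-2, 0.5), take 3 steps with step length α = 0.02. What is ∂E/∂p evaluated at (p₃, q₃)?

-7.76544

∇E = (2p + 2q - 5, 2p + 10q + 6)
(p₁, q₁) = (-2, 0.5) − 0.02·(-8, 7) = (-1.84, 0.36)
(p₂, q₂) = (-1.84, 0.36) − 0.02·(-7.96, 5.92) = (-1.6808, 0.2416)
(p₃, q₃) = (-1.6808, 0.2416) − 0.02·(-7.8784, 5.0544) = (-1.523232, 0.140512)
∂E/∂p at (-1.523232, 0.140512) = -7.76544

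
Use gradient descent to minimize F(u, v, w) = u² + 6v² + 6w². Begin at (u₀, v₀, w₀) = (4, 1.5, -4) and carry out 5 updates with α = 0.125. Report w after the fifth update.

0.125

∇F = (2u, 12v, 12w)
(u₁, v₁, w₁) = (4, 1.5, -4) − 0.125·(8, 18, -48) = (3, -0.75, 2)
(u₂, v₂, w₂) = (3, -0.75, 2) − 0.125·(6, -9, 24) = (2.25, 0.375, -1)
(u₃, v₃, w₃) = (2.25, 0.375, -1) − 0.125·(4.5, 4.5, -12) = (1.6875, -0.1875, 0.5)
(u₄, v₄, w₄) = (1.6875, -0.1875, 0.5) − 0.125·(3.375, -2.25, 6) = (1.265625, 0.09375, -0.25)
(u₅, v₅, w₅) = (1.265625, 0.09375, -0.25) − 0.125·(2.53125, 1.125, -3) = (0.94921875, -0.046875, 0.125)
w = 0.125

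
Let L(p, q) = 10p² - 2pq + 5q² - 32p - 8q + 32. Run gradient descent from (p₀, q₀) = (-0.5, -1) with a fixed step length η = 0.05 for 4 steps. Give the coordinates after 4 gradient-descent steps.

∇L = (20p - 2q - 32, -2p + 10q - 8)
Step 1: at (-0.5, -1), ∇L = (-40, -17) → (-0.5, -1) − 0.05·(-40, -17) = (1.5, -0.15)
Step 2: at (1.5, -0.15), ∇L = (-1.7, -12.5) → (1.5, -0.15) − 0.05·(-1.7, -12.5) = (1.585, 0.475)
Step 3: at (1.585, 0.475), ∇L = (-1.25, -6.42) → (1.585, 0.475) − 0.05·(-1.25, -6.42) = (1.6475, 0.796)
Step 4: at (1.6475, 0.796), ∇L = (-0.642, -3.335) → (1.6475, 0.796) − 0.05·(-0.642, -3.335) = (1.6796, 0.96275)

(1.6796, 0.96275)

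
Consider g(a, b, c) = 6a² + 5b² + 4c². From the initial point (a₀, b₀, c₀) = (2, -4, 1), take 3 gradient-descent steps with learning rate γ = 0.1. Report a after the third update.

-0.016

∇g = (12a, 10b, 8c)
(a₁, b₁, c₁) = (2, -4, 1) − 0.1·(24, -40, 8) = (-0.4, 0, 0.2)
(a₂, b₂, c₂) = (-0.4, 0, 0.2) − 0.1·(-4.8, 0, 1.6) = (0.08, 0, 0.04)
(a₃, b₃, c₃) = (0.08, 0, 0.04) − 0.1·(0.96, 0, 0.32) = (-0.016, 0, 0.008)
a = -0.016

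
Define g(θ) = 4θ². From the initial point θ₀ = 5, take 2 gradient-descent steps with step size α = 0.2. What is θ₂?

g′(θ) = 8θ
Step 1: g′(5) = 40; θ₁ = 5 − 0.2·40 = -3
Step 2: g′(-3) = -24; θ₂ = -3 − 0.2·(-24) = 1.8

1.8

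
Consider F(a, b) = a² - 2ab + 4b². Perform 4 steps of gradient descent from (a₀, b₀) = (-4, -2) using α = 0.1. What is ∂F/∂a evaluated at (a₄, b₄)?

∇F = (2a - 2b, -2a + 8b)
(a₁, b₁) = (-4, -2) − 0.1·(-4, -8) = (-3.6, -1.2)
(a₂, b₂) = (-3.6, -1.2) − 0.1·(-4.8, -2.4) = (-3.12, -0.96)
(a₃, b₃) = (-3.12, -0.96) − 0.1·(-4.32, -1.44) = (-2.688, -0.816)
(a₄, b₄) = (-2.688, -0.816) − 0.1·(-3.744, -1.152) = (-2.3136, -0.7008)
∂F/∂a at (-2.3136, -0.7008) = -3.2256

-3.2256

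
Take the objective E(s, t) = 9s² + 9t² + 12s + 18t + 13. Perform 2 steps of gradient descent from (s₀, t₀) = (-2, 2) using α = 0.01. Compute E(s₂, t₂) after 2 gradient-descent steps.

43.85581072

∇E = (18s + 12, 18t + 18)
(s₁, t₁) = (-2, 2) − 0.01·(-24, 54) = (-1.76, 1.46)
(s₂, t₂) = (-1.76, 1.46) − 0.01·(-19.68, 44.28) = (-1.5632, 1.0172)
E(-1.5632, 1.0172) = 43.85581072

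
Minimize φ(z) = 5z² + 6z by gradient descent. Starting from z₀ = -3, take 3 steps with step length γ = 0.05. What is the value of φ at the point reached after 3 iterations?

-1.35

φ′(z) = 10z + 6
z₁ = -3 − 0.05·(-24) = -1.8
z₂ = -1.8 − 0.05·(-12) = -1.2
z₃ = -1.2 − 0.05·(-6) = -0.9
φ(-0.9) = -1.35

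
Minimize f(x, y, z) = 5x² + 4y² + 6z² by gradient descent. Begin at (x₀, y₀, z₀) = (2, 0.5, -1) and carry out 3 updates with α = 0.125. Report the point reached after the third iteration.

∇f = (10x, 8y, 12z)
Step 1: at (2, 0.5, -1), ∇f = (20, 4, -12) → (2, 0.5, -1) − 0.125·(20, 4, -12) = (-0.5, 0, 0.5)
Step 2: at (-0.5, 0, 0.5), ∇f = (-5, 0, 6) → (-0.5, 0, 0.5) − 0.125·(-5, 0, 6) = (0.125, 0, -0.25)
Step 3: at (0.125, 0, -0.25), ∇f = (1.25, 0, -3) → (0.125, 0, -0.25) − 0.125·(1.25, 0, -3) = (-0.03125, 0, 0.125)

(-0.03125, 0, 0.125)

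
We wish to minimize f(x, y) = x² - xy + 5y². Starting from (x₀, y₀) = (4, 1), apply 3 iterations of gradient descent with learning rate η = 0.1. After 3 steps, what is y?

∇f = (2x - y, -x + 10y)
(x₁, y₁) = (4, 1) − 0.1·(7, 6) = (3.3, 0.4)
(x₂, y₂) = (3.3, 0.4) − 0.1·(6.2, 0.7) = (2.68, 0.33)
(x₃, y₃) = (2.68, 0.33) − 0.1·(5.03, 0.62) = (2.177, 0.268)
y = 0.268

0.268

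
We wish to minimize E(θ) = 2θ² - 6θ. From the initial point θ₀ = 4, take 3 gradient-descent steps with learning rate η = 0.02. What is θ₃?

E′(θ) = 4θ - 6
Step 1: E′(4) = 10; θ₁ = 4 − 0.02·10 = 3.8
Step 2: E′(3.8) = 9.2; θ₂ = 3.8 − 0.02·9.2 = 3.616
Step 3: E′(3.616) = 8.464; θ₃ = 3.616 − 0.02·8.464 = 3.44672

3.44672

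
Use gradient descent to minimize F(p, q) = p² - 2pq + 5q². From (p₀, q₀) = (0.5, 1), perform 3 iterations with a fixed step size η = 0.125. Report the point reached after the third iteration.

∇F = (2p - 2q, -2p + 10q)
Step 1: at (0.5, 1), ∇F = (-1, 9) → (0.5, 1) − 0.125·(-1, 9) = (0.625, -0.125)
Step 2: at (0.625, -0.125), ∇F = (1.5, -2.5) → (0.625, -0.125) − 0.125·(1.5, -2.5) = (0.4375, 0.1875)
Step 3: at (0.4375, 0.1875), ∇F = (0.5, 1) → (0.4375, 0.1875) − 0.125·(0.5, 1) = (0.375, 0.0625)

(0.375, 0.0625)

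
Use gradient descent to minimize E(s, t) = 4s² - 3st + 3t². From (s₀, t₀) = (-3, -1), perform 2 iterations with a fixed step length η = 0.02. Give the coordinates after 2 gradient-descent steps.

∇E = (8s - 3t, -3s + 6t)
Step 1: at (-3, -1), ∇E = (-21, 3) → (-3, -1) − 0.02·(-21, 3) = (-2.58, -1.06)
Step 2: at (-2.58, -1.06), ∇E = (-17.46, 1.38) → (-2.58, -1.06) − 0.02·(-17.46, 1.38) = (-2.2308, -1.0876)

(-2.2308, -1.0876)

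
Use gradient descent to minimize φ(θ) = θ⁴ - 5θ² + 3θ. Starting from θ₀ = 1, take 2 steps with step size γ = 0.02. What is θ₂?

φ′(θ) = 4θ³ - 10θ + 3
θ₁ = 1 − 0.02·(-3) = 1.06
θ₂ = 1.06 − 0.02·(-2.835936) = 1.11671872

1.11671872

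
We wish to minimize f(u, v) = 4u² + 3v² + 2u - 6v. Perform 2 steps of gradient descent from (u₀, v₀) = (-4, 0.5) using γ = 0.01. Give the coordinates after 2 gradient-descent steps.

∇f = (8u + 2, 6v - 6)
(u₁, v₁) = (-4, 0.5) − 0.01·(-30, -3) = (-3.7, 0.53)
(u₂, v₂) = (-3.7, 0.53) − 0.01·(-27.6, -2.82) = (-3.424, 0.5582)

(-3.424, 0.5582)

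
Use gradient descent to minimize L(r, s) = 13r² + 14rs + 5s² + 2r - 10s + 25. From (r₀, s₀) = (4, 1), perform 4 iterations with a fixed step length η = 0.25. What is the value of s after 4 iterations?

6245

∇L = (26r + 14s + 2, 14r + 10s - 10)
Step 1: at (4, 1), ∇L = (120, 56) → (4, 1) − 0.25·(120, 56) = (-26, -13)
Step 2: at (-26, -13), ∇L = (-856, -504) → (-26, -13) − 0.25·(-856, -504) = (188, 113)
Step 3: at (188, 113), ∇L = (6472, 3752) → (188, 113) − 0.25·(6472, 3752) = (-1430, -825)
Step 4: at (-1430, -825), ∇L = (-48728, -28280) → (-1430, -825) − 0.25·(-48728, -28280) = (10752, 6245)
s = 6245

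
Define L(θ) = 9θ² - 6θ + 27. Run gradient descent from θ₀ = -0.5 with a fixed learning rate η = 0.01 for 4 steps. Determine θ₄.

-0.0434348

L′(θ) = 18θ - 6
Step 1: L′(-0.5) = -15; θ₁ = -0.5 − 0.01·(-15) = -0.35
Step 2: L′(-0.35) = -12.3; θ₂ = -0.35 − 0.01·(-12.3) = -0.227
Step 3: L′(-0.227) = -10.086; θ₃ = -0.227 − 0.01·(-10.086) = -0.12614
Step 4: L′(-0.12614) = -8.27052; θ₄ = -0.12614 − 0.01·(-8.27052) = -0.0434348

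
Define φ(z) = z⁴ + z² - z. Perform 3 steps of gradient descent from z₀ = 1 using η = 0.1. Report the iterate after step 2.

φ′(z) = 4z³ + 2z - 1
Step 1: φ′(1) = 5; z₁ = 1 − 0.1·5 = 0.5
Step 2: φ′(0.5) = 0.5; z₂ = 0.5 − 0.1·0.5 = 0.45

0.45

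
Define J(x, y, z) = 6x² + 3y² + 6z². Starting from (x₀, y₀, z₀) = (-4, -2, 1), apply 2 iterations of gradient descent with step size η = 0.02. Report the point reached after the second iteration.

(-2.3104, -1.5488, 0.5776)

∇J = (12x, 6y, 12z)
(x₁, y₁, z₁) = (-4, -2, 1) − 0.02·(-48, -12, 12) = (-3.04, -1.76, 0.76)
(x₂, y₂, z₂) = (-3.04, -1.76, 0.76) − 0.02·(-36.48, -10.56, 9.12) = (-2.3104, -1.5488, 0.5776)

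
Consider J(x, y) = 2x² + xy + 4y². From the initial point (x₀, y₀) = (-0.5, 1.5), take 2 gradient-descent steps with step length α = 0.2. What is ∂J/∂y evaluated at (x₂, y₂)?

4.56

∇J = (4x + y, x + 8y)
Step 1: at (-0.5, 1.5), ∇J = (-0.5, 11.5) → (-0.5, 1.5) − 0.2·(-0.5, 11.5) = (-0.4, -0.8)
Step 2: at (-0.4, -0.8), ∇J = (-2.4, -6.8) → (-0.4, -0.8) − 0.2·(-2.4, -6.8) = (0.08, 0.56)
∂J/∂y at (0.08, 0.56) = 4.56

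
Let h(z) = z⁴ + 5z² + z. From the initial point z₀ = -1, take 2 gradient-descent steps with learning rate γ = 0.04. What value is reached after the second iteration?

h′(z) = 4z³ + 10z + 1
z₁ = -1 − 0.04·(-13) = -0.48
z₂ = -0.48 − 0.04·(-4.242368) = -0.31030528

-0.31030528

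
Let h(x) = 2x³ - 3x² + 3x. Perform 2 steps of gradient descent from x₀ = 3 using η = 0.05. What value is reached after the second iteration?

h′(x) = 6x² - 6x + 3
Step 1: h′(3) = 39; x₁ = 3 − 0.05·39 = 1.05
Step 2: h′(1.05) = 3.315; x₂ = 1.05 − 0.05·3.315 = 0.88425

0.88425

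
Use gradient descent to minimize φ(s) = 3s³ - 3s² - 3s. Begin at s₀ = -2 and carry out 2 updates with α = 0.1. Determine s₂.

-48.125

φ′(s) = 9s² - 6s - 3
Step 1: φ′(-2) = 45; s₁ = -2 − 0.1·45 = -6.5
Step 2: φ′(-6.5) = 416.25; s₂ = -6.5 − 0.1·416.25 = -48.125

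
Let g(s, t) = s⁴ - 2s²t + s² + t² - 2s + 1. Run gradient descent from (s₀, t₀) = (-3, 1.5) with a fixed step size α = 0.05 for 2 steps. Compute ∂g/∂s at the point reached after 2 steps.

-3.105084713728

∇g = (4s³ - 4st + 2s - 2, -2s² + 2t)
(s₁, t₁) = (-3, 1.5) − 0.05·(-98, -15) = (1.9, 2.25)
(s₂, t₂) = (1.9, 2.25) − 0.05·(12.136, -2.72) = (1.2932, 2.386)
∂g/∂s at (1.2932, 2.386) = -3.105084713728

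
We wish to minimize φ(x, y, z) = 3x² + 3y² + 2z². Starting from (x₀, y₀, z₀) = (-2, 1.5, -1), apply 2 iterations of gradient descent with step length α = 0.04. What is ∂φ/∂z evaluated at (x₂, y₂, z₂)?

∇φ = (6x, 6y, 4z)
(x₁, y₁, z₁) = (-2, 1.5, -1) − 0.04·(-12, 9, -4) = (-1.52, 1.14, -0.84)
(x₂, y₂, z₂) = (-1.52, 1.14, -0.84) − 0.04·(-9.12, 6.84, -3.36) = (-1.1552, 0.8664, -0.7056)
∂φ/∂z at (-1.1552, 0.8664, -0.7056) = -2.8224

-2.8224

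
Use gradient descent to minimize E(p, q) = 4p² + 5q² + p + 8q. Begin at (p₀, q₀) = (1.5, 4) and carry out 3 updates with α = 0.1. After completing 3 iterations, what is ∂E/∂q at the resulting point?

0

∇E = (8p + 1, 10q + 8)
(p₁, q₁) = (1.5, 4) − 0.1·(13, 48) = (0.2, -0.8)
(p₂, q₂) = (0.2, -0.8) − 0.1·(2.6, 0) = (-0.06, -0.8)
(p₃, q₃) = (-0.06, -0.8) − 0.1·(0.52, 0) = (-0.112, -0.8)
∂E/∂q at (-0.112, -0.8) = 0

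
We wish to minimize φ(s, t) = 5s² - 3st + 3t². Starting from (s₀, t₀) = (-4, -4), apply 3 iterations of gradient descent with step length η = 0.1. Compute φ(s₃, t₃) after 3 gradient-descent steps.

∇φ = (10s - 3t, -3s + 6t)
(s₁, t₁) = (-4, -4) − 0.1·(-28, -12) = (-1.2, -2.8)
(s₂, t₂) = (-1.2, -2.8) − 0.1·(-3.6, -13.2) = (-0.84, -1.48)
(s₃, t₃) = (-0.84, -1.48) − 0.1·(-3.96, -6.36) = (-0.444, -0.844)
φ(-0.444, -0.844) = 1.99848

1.99848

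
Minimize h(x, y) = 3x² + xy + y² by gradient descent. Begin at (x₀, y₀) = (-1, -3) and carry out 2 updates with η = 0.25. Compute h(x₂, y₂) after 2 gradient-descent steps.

∇h = (6x + y, x + 2y)
(x₁, y₁) = (-1, -3) − 0.25·(-9, -7) = (1.25, -1.25)
(x₂, y₂) = (1.25, -1.25) − 0.25·(6.25, -1.25) = (-0.3125, -0.9375)
h(-0.3125, -0.9375) = 1.46484375

1.46484375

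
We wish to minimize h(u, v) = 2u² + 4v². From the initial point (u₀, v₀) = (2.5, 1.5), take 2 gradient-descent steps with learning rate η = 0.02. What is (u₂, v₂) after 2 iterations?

(2.116, 1.0584)

∇h = (4u, 8v)
Step 1: at (2.5, 1.5), ∇h = (10, 12) → (2.5, 1.5) − 0.02·(10, 12) = (2.3, 1.26)
Step 2: at (2.3, 1.26), ∇h = (9.2, 10.08) → (2.3, 1.26) − 0.02·(9.2, 10.08) = (2.116, 1.0584)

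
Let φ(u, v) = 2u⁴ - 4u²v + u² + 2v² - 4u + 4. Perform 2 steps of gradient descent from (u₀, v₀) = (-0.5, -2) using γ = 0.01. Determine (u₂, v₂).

∇φ = (8u³ - 8uv + 2u - 4, -4u² + 4v)
Step 1: at (-0.5, -2), ∇φ = (-14, -9) → (-0.5, -2) − 0.01·(-14, -9) = (-0.36, -1.91)
Step 2: at (-0.36, -1.91), ∇φ = (-10.594048, -8.1584) → (-0.36, -1.91) − 0.01·(-10.594048, -8.1584) = (-0.25405952, -1.828416)

(-0.25405952, -1.828416)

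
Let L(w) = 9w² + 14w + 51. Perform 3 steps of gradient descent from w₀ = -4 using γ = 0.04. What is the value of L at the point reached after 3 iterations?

45.600585527296

L′(w) = 18w + 14
w₁ = -4 − 0.04·(-58) = -1.68
w₂ = -1.68 − 0.04·(-16.24) = -1.0304
w₃ = -1.0304 − 0.04·(-4.5472) = -0.848512
L(-0.848512) = 45.600585527296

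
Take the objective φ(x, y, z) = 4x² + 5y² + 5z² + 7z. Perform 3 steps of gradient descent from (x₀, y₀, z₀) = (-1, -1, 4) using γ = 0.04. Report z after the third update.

0.3152

∇φ = (8x, 10y, 10z + 7)
Step 1: at (-1, -1, 4), ∇φ = (-8, -10, 47) → (-1, -1, 4) − 0.04·(-8, -10, 47) = (-0.68, -0.6, 2.12)
Step 2: at (-0.68, -0.6, 2.12), ∇φ = (-5.44, -6, 28.2) → (-0.68, -0.6, 2.12) − 0.04·(-5.44, -6, 28.2) = (-0.4624, -0.36, 0.992)
Step 3: at (-0.4624, -0.36, 0.992), ∇φ = (-3.6992, -3.6, 16.92) → (-0.4624, -0.36, 0.992) − 0.04·(-3.6992, -3.6, 16.92) = (-0.314432, -0.216, 0.3152)
z = 0.3152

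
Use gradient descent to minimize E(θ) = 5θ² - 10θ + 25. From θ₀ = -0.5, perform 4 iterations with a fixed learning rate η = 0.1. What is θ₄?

1

E′(θ) = 10θ - 10
Step 1: E′(-0.5) = -15; θ₁ = -0.5 − 0.1·(-15) = 1
Step 2: E′(1) = 0; θ₂ = 1 − 0.1·0 = 1
Step 3: E′(1) = 0; θ₃ = 1 − 0.1·0 = 1
Step 4: E′(1) = 0; θ₄ = 1 − 0.1·0 = 1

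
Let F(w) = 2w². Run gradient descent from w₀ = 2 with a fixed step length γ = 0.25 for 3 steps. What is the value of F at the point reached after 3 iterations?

F′(w) = 4w
w₁ = 2 − 0.25·8 = 0
w₂ = 0 − 0.25·0 = 0
w₃ = 0 − 0.25·0 = 0
F(0) = 0

0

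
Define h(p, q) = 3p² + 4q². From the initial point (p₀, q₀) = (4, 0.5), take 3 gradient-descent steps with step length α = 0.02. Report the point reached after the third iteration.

∇h = (6p, 8q)
Step 1: at (4, 0.5), ∇h = (24, 4) → (4, 0.5) − 0.02·(24, 4) = (3.52, 0.42)
Step 2: at (3.52, 0.42), ∇h = (21.12, 3.36) → (3.52, 0.42) − 0.02·(21.12, 3.36) = (3.0976, 0.3528)
Step 3: at (3.0976, 0.3528), ∇h = (18.5856, 2.8224) → (3.0976, 0.3528) − 0.02·(18.5856, 2.8224) = (2.725888, 0.296352)

(2.725888, 0.296352)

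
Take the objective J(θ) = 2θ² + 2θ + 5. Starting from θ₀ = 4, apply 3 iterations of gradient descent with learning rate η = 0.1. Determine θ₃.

0.472

J′(θ) = 4θ + 2
θ₁ = 4 − 0.1·18 = 2.2
θ₂ = 2.2 − 0.1·10.8 = 1.12
θ₃ = 1.12 − 0.1·6.48 = 0.472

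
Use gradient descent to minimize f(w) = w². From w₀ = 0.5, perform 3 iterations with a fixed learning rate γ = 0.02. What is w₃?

f′(w) = 2w
Step 1: f′(0.5) = 1; w₁ = 0.5 − 0.02·1 = 0.48
Step 2: f′(0.48) = 0.96; w₂ = 0.48 − 0.02·0.96 = 0.4608
Step 3: f′(0.4608) = 0.9216; w₃ = 0.4608 − 0.02·0.9216 = 0.442368

0.442368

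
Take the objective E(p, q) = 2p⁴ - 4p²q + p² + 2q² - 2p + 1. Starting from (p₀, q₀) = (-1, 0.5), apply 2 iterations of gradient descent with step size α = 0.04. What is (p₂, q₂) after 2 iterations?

(-0.57118976, 0.561184)

∇E = (8p³ - 8pq + 2p - 2, -4p² + 4q)
(p₁, q₁) = (-1, 0.5) − 0.04·(-8, -2) = (-0.68, 0.58)
(p₂, q₂) = (-0.68, 0.58) − 0.04·(-2.720256, 0.4704) = (-0.57118976, 0.561184)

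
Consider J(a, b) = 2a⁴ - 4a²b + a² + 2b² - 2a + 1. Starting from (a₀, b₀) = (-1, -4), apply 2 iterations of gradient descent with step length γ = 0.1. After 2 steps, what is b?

3.424

∇J = (8a³ - 8ab + 2a - 2, -4a² + 4b)
Step 1: at (-1, -4), ∇J = (-44, -20) → (-1, -4) − 0.1·(-44, -20) = (3.4, -2)
Step 2: at (3.4, -2), ∇J = (373.632, -54.24) → (3.4, -2) − 0.1·(373.632, -54.24) = (-33.9632, 3.424)
b = 3.424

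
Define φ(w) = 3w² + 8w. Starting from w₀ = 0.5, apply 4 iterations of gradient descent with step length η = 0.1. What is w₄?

-1.2864

φ′(w) = 6w + 8
w₁ = 0.5 − 0.1·11 = -0.6
w₂ = -0.6 − 0.1·4.4 = -1.04
w₃ = -1.04 − 0.1·1.76 = -1.216
w₄ = -1.216 − 0.1·0.704 = -1.2864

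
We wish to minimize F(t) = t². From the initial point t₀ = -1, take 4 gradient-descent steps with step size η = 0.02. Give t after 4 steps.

-0.84934656

F′(t) = 2t
Step 1: F′(-1) = -2; t₁ = -1 − 0.02·(-2) = -0.96
Step 2: F′(-0.96) = -1.92; t₂ = -0.96 − 0.02·(-1.92) = -0.9216
Step 3: F′(-0.9216) = -1.8432; t₃ = -0.9216 − 0.02·(-1.8432) = -0.884736
Step 4: F′(-0.884736) = -1.769472; t₄ = -0.884736 − 0.02·(-1.769472) = -0.84934656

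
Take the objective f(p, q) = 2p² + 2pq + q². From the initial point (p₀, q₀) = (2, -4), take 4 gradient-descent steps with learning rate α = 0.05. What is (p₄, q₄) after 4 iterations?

∇f = (4p + 2q, 2p + 2q)
Step 1: at (2, -4), ∇f = (0, -4) → (2, -4) − 0.05·(0, -4) = (2, -3.8)
Step 2: at (2, -3.8), ∇f = (0.4, -3.6) → (2, -3.8) − 0.05·(0.4, -3.6) = (1.98, -3.62)
Step 3: at (1.98, -3.62), ∇f = (0.68, -3.28) → (1.98, -3.62) − 0.05·(0.68, -3.28) = (1.946, -3.456)
Step 4: at (1.946, -3.456), ∇f = (0.872, -3.02) → (1.946, -3.456) − 0.05·(0.872, -3.02) = (1.9024, -3.305)

(1.9024, -3.305)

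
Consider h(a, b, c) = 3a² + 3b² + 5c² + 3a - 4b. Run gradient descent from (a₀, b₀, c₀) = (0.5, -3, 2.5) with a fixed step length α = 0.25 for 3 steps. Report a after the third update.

∇h = (6a + 3, 6b - 4, 10c)
Step 1: at (0.5, -3, 2.5), ∇h = (6, -22, 25) → (0.5, -3, 2.5) − 0.25·(6, -22, 25) = (-1, 2.5, -3.75)
Step 2: at (-1, 2.5, -3.75), ∇h = (-3, 11, -37.5) → (-1, 2.5, -3.75) − 0.25·(-3, 11, -37.5) = (-0.25, -0.25, 5.625)
Step 3: at (-0.25, -0.25, 5.625), ∇h = (1.5, -5.5, 56.25) → (-0.25, -0.25, 5.625) − 0.25·(1.5, -5.5, 56.25) = (-0.625, 1.125, -8.4375)
a = -0.625

-0.625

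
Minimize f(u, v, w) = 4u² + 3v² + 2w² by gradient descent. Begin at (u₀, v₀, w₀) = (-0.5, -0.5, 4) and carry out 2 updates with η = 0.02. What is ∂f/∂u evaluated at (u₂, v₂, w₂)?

∇f = (8u, 6v, 4w)
Step 1: at (-0.5, -0.5, 4), ∇f = (-4, -3, 16) → (-0.5, -0.5, 4) − 0.02·(-4, -3, 16) = (-0.42, -0.44, 3.68)
Step 2: at (-0.42, -0.44, 3.68), ∇f = (-3.36, -2.64, 14.72) → (-0.42, -0.44, 3.68) − 0.02·(-3.36, -2.64, 14.72) = (-0.3528, -0.3872, 3.3856)
∂f/∂u at (-0.3528, -0.3872, 3.3856) = -2.8224

-2.8224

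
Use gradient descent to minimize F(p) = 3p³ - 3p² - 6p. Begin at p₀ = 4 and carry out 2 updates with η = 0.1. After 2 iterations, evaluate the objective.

F′(p) = 9p² - 6p - 6
p₁ = 4 − 0.1·114 = -7.4
p₂ = -7.4 − 0.1·531.24 = -60.524
F(-60.524) = -675752.622401472

-675752.622401472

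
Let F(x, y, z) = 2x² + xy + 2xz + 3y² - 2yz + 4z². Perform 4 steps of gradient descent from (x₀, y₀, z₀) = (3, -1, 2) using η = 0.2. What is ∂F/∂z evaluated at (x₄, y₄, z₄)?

15.9488

∇F = (4x + y + 2z, x + 6y - 2z, 2x - 2y + 8z)
(x₁, y₁, z₁) = (3, -1, 2) − 0.2·(15, -7, 24) = (0, 0.4, -2.8)
(x₂, y₂, z₂) = (0, 0.4, -2.8) − 0.2·(-5.2, 8, -23.2) = (1.04, -1.2, 1.84)
(x₃, y₃, z₃) = (1.04, -1.2, 1.84) − 0.2·(6.64, -9.84, 19.2) = (-0.288, 0.768, -2)
(x₄, y₄, z₄) = (-0.288, 0.768, -2) − 0.2·(-4.384, 8.32, -18.112) = (0.5888, -0.896, 1.6224)
∂F/∂z at (0.5888, -0.896, 1.6224) = 15.9488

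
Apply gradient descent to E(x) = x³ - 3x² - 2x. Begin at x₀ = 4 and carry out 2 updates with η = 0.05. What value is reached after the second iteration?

E′(x) = 3x² - 6x - 2
x₁ = 4 − 0.05·22 = 2.9
x₂ = 2.9 − 0.05·5.83 = 2.6085

2.6085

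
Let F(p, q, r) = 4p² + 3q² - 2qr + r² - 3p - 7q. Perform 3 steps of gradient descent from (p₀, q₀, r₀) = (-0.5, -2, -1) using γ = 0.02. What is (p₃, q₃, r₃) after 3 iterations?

(-0.143616, -1.101504, -1.076704)

∇F = (8p - 3, 6q - 2r - 7, -2q + 2r)
Step 1: at (-0.5, -2, -1), ∇F = (-7, -17, 2) → (-0.5, -2, -1) − 0.02·(-7, -17, 2) = (-0.36, -1.66, -1.04)
Step 2: at (-0.36, -1.66, -1.04), ∇F = (-5.88, -14.88, 1.24) → (-0.36, -1.66, -1.04) − 0.02·(-5.88, -14.88, 1.24) = (-0.2424, -1.3624, -1.0648)
Step 3: at (-0.2424, -1.3624, -1.0648), ∇F = (-4.9392, -13.0448, 0.5952) → (-0.2424, -1.3624, -1.0648) − 0.02·(-4.9392, -13.0448, 0.5952) = (-0.143616, -1.101504, -1.076704)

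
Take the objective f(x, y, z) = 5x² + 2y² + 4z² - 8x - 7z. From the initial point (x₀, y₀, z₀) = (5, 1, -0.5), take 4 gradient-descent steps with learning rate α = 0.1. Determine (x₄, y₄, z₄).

∇f = (10x - 8, 4y, 8z - 7)
Step 1: at (5, 1, -0.5), ∇f = (42, 4, -11) → (5, 1, -0.5) − 0.1·(42, 4, -11) = (0.8, 0.6, 0.6)
Step 2: at (0.8, 0.6, 0.6), ∇f = (0, 2.4, -2.2) → (0.8, 0.6, 0.6) − 0.1·(0, 2.4, -2.2) = (0.8, 0.36, 0.82)
Step 3: at (0.8, 0.36, 0.82), ∇f = (0, 1.44, -0.44) → (0.8, 0.36, 0.82) − 0.1·(0, 1.44, -0.44) = (0.8, 0.216, 0.864)
Step 4: at (0.8, 0.216, 0.864), ∇f = (0, 0.864, -0.088) → (0.8, 0.216, 0.864) − 0.1·(0, 0.864, -0.088) = (0.8, 0.1296, 0.8728)

(0.8, 0.1296, 0.8728)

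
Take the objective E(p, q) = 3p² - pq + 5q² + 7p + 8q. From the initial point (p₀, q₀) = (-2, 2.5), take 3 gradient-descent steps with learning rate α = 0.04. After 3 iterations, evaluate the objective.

-5.692294656

∇E = (6p - q + 7, -p + 10q + 8)
(p₁, q₁) = (-2, 2.5) − 0.04·(-7.5, 35) = (-1.7, 1.1)
(p₂, q₂) = (-1.7, 1.1) − 0.04·(-4.3, 20.7) = (-1.528, 0.272)
(p₃, q₃) = (-1.528, 0.272) − 0.04·(-2.44, 12.248) = (-1.4304, -0.21792)
E(-1.4304, -0.21792) = -5.692294656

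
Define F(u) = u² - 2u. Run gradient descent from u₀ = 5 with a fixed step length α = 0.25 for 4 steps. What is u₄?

F′(u) = 2u - 2
Step 1: F′(5) = 8; u₁ = 5 − 0.25·8 = 3
Step 2: F′(3) = 4; u₂ = 3 − 0.25·4 = 2
Step 3: F′(2) = 2; u₃ = 2 − 0.25·2 = 1.5
Step 4: F′(1.5) = 1; u₄ = 1.5 − 0.25·1 = 1.25

1.25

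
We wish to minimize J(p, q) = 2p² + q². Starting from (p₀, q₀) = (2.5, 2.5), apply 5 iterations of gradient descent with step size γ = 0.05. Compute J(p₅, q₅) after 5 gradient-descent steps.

∇J = (4p, 2q)
(p₁, q₁) = (2.5, 2.5) − 0.05·(10, 5) = (2, 2.25)
(p₂, q₂) = (2, 2.25) − 0.05·(8, 4.5) = (1.6, 2.025)
(p₃, q₃) = (1.6, 2.025) − 0.05·(6.4, 4.05) = (1.28, 1.8225)
(p₄, q₄) = (1.28, 1.8225) − 0.05·(5.12, 3.645) = (1.024, 1.64025)
(p₅, q₅) = (1.024, 1.64025) − 0.05·(4.096, 3.2805) = (0.8192, 1.476225)
J(0.8192, 1.476225) = 3.521417530625

3.521417530625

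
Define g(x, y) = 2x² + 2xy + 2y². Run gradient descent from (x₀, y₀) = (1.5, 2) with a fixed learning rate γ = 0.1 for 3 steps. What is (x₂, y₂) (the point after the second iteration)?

(0.12, 0.44)

∇g = (4x + 2y, 2x + 4y)
Step 1: at (1.5, 2), ∇g = (10, 11) → (1.5, 2) − 0.1·(10, 11) = (0.5, 0.9)
Step 2: at (0.5, 0.9), ∇g = (3.8, 4.6) → (0.5, 0.9) − 0.1·(3.8, 4.6) = (0.12, 0.44)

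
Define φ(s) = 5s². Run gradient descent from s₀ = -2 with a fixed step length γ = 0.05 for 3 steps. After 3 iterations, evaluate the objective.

φ′(s) = 10s
s₁ = -2 − 0.05·(-20) = -1
s₂ = -1 − 0.05·(-10) = -0.5
s₃ = -0.5 − 0.05·(-5) = -0.25
φ(-0.25) = 0.3125

0.3125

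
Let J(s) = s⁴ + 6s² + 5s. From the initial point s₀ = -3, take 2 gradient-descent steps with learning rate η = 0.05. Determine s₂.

J′(s) = 4s³ + 12s + 5
Step 1: J′(-3) = -139; s₁ = -3 − 0.05·(-139) = 3.95
Step 2: J′(3.95) = 298.9195; s₂ = 3.95 − 0.05·298.9195 = -10.995975

-10.995975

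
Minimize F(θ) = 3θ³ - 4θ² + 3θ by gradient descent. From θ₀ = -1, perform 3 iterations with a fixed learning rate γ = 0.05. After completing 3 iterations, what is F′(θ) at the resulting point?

2725.301025390625

F′(θ) = 9θ² - 8θ + 3
θ₁ = -1 − 0.05·20 = -2
θ₂ = -2 − 0.05·55 = -4.75
θ₃ = -4.75 − 0.05·244.0625 = -16.953125
F′(θ) at (-16.953125) = 2725.301025390625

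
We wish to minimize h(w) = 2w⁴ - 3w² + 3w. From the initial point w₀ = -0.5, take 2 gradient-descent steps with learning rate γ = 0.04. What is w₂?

-0.87824

h′(w) = 8w³ - 6w + 3
w₁ = -0.5 − 0.04·5 = -0.7
w₂ = -0.7 − 0.04·4.456 = -0.87824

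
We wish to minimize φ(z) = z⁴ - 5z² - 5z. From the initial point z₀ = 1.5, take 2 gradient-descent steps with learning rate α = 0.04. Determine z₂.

φ′(z) = 4z³ - 10z - 5
Step 1: φ′(1.5) = -6.5; z₁ = 1.5 − 0.04·(-6.5) = 1.76
Step 2: φ′(1.76) = -0.792896; z₂ = 1.76 − 0.04·(-0.792896) = 1.79171584

1.79171584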